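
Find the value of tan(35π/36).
tan(35π/36) = -0.08749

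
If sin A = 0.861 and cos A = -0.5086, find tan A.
tan A = sin A / cos A = -1.693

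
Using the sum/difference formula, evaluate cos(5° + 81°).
cos(5° + 81°) = cos 5° cos 81° - sin 5° sin 81° = 0.06976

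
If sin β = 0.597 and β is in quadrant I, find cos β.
cos β = 0.8022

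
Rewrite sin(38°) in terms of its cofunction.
sin(38°) = cos(90° - 38°) = cos(52°)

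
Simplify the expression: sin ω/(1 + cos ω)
sin ω/(1 + cos ω) = tan(ω/2) (using Half angle)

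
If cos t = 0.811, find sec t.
sec t = 1/cos t = 1.233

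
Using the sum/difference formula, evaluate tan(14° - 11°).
tan(14° - 11°) = (tan 14° - tan 11°)/(1 + tan 14° tan 11°) = 0.05241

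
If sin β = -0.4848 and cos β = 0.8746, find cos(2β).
cos(2β) = cos²β - sin²β = 0.5299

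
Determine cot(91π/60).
cot(91π/60) = -0.05241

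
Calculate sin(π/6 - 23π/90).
sin(π/6 - 23π/90) = sin π/6 cos 23π/90 - cos π/6 sin 23π/90 = -0.2756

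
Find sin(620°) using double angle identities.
sin(620°) = 2 sin 310° cos 310° = -0.9848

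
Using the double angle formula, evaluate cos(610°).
cos(610°) = cos²305° - sin²305° = -0.342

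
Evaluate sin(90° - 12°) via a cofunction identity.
sin(90° - 12°) = cos(12°) = 0.9781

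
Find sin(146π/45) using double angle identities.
sin(146π/45) = 2 sin 73π/45 cos 73π/45 = -0.6947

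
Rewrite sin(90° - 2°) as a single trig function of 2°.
sin(90° - 2°) = cos(2°)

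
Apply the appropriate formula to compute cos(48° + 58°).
cos(48° + 58°) = cos 48° cos 58° - sin 48° sin 58° = -0.2756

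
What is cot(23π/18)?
cot(23π/18) = 0.8391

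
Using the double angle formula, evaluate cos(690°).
cos(690°) = cos²345° - sin²345° = √3/2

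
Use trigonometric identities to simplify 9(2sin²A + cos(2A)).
9(2sin²A + cos(2A)) = 9 (using Double angle)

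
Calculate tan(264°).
tan(264°) = 9.514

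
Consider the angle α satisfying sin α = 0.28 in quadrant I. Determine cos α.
cos α = √(1 - sin²α) = 0.96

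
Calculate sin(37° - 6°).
sin(37° - 6°) = sin 37° cos 6° - cos 37° sin 6° = 0.515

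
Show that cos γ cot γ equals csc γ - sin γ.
RHS = 1/sin γ - sin γ = (1 - sin²γ)/sin γ = cos²γ/sin γ = cos γ · (cos γ/sin γ) = cos γ cot γ = LHS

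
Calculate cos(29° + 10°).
cos(29° + 10°) = cos 29° cos 10° - sin 29° sin 10° = 0.7771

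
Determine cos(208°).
cos(208°) = -0.8829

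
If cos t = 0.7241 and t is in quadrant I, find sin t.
sin t = 0.6897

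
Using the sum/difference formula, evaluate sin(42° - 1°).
sin(42° - 1°) = sin 42° cos 1° - cos 42° sin 1° = 0.6561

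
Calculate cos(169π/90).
cos(169π/90) = 0.9272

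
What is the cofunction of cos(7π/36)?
cos(7π/36) = sin(π/2 - 7π/36) = sin(11π/36)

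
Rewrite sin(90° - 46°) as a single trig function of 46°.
sin(90° - 46°) = cos(46°)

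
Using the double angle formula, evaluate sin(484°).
sin(484°) = 2 sin 242° cos 242° = 0.829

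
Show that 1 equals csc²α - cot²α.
RHS = 1/sin²α - cos²α/sin²α = (1 - cos²α)/sin²α = sin²α/sin²α = 1 = LHS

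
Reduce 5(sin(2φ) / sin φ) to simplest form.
5(sin(2φ) / sin φ) = 5(2 cos φ) (using Double angle)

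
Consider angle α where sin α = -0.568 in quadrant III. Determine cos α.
cos α = ±√(1 - sin²α) = -0.823 (negative in QIII)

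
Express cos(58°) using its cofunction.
cos(58°) = sin(90° - 58°) = sin(32°)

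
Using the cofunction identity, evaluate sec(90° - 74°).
sec(90° - 74°) = csc(74°) = 1.04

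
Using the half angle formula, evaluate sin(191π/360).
sin(191π/360) = √((1 - cos 191π/180)/2) = 0.9954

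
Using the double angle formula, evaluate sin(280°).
sin(280°) = 2 sin 140° cos 140° = -0.9848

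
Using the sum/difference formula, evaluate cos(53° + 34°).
cos(53° + 34°) = cos 53° cos 34° - sin 53° sin 34° = 0.05234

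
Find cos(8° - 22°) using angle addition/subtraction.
cos(8° - 22°) = cos 8° cos 22° + sin 8° sin 22° = 0.9703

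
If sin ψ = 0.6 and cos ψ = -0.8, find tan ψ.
tan ψ = sin ψ / cos ψ = -0.75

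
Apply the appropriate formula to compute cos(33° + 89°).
cos(33° + 89°) = cos 33° cos 89° - sin 33° sin 89° = -0.5299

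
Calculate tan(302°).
tan(302°) = -1.6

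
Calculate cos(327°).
cos(327°) = 0.8387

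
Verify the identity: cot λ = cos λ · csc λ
RHS = cos λ · (1/sin λ) = cos λ/sin λ = cot λ = LHS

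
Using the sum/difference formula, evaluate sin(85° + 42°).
sin(85° + 42°) = sin 85° cos 42° + cos 85° sin 42° = 0.7986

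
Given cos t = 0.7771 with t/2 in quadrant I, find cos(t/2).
cos(t/2) = ±√((1 + cos t)/2); positive since t/2 ∈ QI, so cos(t/2) = 0.9426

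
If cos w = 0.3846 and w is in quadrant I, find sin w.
sin w = 0.9231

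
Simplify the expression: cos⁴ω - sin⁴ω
cos⁴ω - sin⁴ω = cos(2ω) (using Factoring + double angle)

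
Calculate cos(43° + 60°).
cos(43° + 60°) = cos 43° cos 60° - sin 43° sin 60° = -0.225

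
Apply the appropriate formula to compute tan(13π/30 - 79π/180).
tan(13π/30 - 79π/180) = (tan 13π/30 - tan 79π/180)/(1 + tan 13π/30 tan 79π/180) = -0.01746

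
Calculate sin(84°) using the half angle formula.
sin(84°) = √((1 - cos 168°)/2) = 0.9945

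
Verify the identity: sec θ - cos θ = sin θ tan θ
LHS = 1/cos θ - cos θ = (1 - cos²θ)/cos θ = sin²θ/cos θ = sin θ · (sin θ/cos θ) = sin θ tan θ = RHS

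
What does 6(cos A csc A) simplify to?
6(cos A csc A) = 6(cot A) (using Reciprocal + quotient)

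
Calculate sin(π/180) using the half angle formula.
sin(π/180) = √((1 - cos π/90)/2) = 0.01745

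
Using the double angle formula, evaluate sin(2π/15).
sin(2π/15) = 2 sin π/15 cos π/15 = 0.4067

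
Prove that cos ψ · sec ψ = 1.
LHS = cos ψ · (1/cos ψ) = 1 = RHS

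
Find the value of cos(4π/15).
cos(4π/15) = 0.6691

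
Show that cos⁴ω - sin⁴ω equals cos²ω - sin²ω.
LHS = (cos²ω - sin²ω)(cos²ω + sin²ω) = (cos²ω - sin²ω) · 1 = cos²ω - sin²ω = RHS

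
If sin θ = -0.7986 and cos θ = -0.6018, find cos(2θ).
cos(2θ) = cos²θ - sin²θ = -0.2756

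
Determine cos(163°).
cos(163°) = -0.9563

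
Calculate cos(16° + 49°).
cos(16° + 49°) = cos 16° cos 49° - sin 16° sin 49° = 0.4226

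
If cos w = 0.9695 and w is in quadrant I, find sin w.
sin w = 0.2451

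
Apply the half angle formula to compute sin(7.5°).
sin(7.5°) = √((1 - cos 15°)/2) = 0.1305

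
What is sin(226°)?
sin(226°) = -0.7193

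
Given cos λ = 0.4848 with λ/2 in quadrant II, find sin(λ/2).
sin(λ/2) = ±√((1 - cos λ)/2); positive since λ/2 ∈ QII, so sin(λ/2) = 0.5075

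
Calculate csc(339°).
csc(339°) = -2.79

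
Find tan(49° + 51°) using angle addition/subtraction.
tan(49° + 51°) = (tan 49° + tan 51°)/(1 - tan 49° tan 51°) = -5.671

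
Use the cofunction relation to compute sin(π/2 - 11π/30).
sin(π/2 - 11π/30) = cos(11π/30) = 0.4067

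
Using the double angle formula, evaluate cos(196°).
cos(196°) = cos²98° - sin²98° = -0.9613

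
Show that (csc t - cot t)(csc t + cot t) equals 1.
LHS = csc²t - cot²t = (1 + cot²t) - cot²t = 1 = RHS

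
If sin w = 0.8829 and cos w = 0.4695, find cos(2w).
cos(2w) = cos²w - sin²w = -0.5591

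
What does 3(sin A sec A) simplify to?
3(sin A sec A) = 3(tan A) (using Reciprocal + quotient)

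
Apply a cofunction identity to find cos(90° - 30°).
cos(90° - 30°) = sin(30°) = 1/2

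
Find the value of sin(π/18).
sin(π/18) = 0.1736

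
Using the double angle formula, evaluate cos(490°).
cos(490°) = 1 - 2sin²245° = -0.6428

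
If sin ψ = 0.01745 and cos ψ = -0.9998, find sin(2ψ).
sin(2ψ) = 2 sin ψ cos ψ = -0.03489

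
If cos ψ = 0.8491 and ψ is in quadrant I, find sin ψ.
sin ψ = 0.5282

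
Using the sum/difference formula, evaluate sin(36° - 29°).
sin(36° - 29°) = sin 36° cos 29° - cos 36° sin 29° = 0.1219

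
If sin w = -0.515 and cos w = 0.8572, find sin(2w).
sin(2w) = 2 sin w cos w = -0.8829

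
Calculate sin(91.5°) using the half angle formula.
sin(91.5°) = √((1 - cos 183°)/2) = 0.9997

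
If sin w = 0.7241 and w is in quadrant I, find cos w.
cos w = 0.6897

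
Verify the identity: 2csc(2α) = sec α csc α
LHS = 2/sin(2α) = 2/(2 sin α cos α) = 1/(sin α cos α) = (1/cos α)(1/sin α) = sec α csc α = RHS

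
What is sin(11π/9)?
sin(11π/9) = -0.6428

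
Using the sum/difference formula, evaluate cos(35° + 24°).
cos(35° + 24°) = cos 35° cos 24° - sin 35° sin 24° = 0.515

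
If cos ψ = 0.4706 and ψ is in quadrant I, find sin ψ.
sin ψ = 0.8823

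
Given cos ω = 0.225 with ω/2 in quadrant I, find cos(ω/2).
cos(ω/2) = ±√((1 + cos ω)/2); positive since ω/2 ∈ QI, so cos(ω/2) = 0.7826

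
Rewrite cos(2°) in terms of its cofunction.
cos(2°) = sin(90° - 2°) = sin(88°)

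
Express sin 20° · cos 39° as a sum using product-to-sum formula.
sin 20° cos 39° = (1/2)[sin(20°+39°) + sin(20°-39°)]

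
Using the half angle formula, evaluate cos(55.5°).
cos(55.5°) = √((1 + cos 111°)/2) = 0.5664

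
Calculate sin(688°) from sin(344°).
sin(688°) = 2 sin 344° cos 344° = -0.5299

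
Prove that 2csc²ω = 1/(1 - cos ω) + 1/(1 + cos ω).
RHS = [(1 + cos ω) + (1 - cos ω)] / [(1 - cos ω)(1 + cos ω)] = 2/(1 - cos²ω) = 2/sin²ω = 2csc²ω = LHS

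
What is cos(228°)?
cos(228°) = -0.6691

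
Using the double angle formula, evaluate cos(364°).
cos(364°) = 1 - 2sin²182° = 0.9976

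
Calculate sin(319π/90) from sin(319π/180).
sin(319π/90) = 2 sin 319π/180 cos 319π/180 = -0.9903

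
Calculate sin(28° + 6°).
sin(28° + 6°) = sin 28° cos 6° + cos 28° sin 6° = 0.5592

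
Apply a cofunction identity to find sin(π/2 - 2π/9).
sin(π/2 - 2π/9) = cos(2π/9) = 0.766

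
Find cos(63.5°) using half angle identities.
cos(63.5°) = √((1 + cos 127°)/2) = 0.4462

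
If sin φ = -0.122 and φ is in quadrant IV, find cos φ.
cos φ = 0.9925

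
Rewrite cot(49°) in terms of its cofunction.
cot(49°) = tan(90° - 49°) = tan(41°)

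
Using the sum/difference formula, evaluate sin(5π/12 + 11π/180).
sin(5π/12 + 11π/180) = sin 5π/12 cos 11π/180 + cos 5π/12 sin 11π/180 = 0.9976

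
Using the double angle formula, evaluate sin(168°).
sin(168°) = 2 sin 84° cos 84° = 0.2079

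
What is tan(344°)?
tan(344°) = -0.2867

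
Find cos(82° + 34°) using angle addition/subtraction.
cos(82° + 34°) = cos 82° cos 34° - sin 82° sin 34° = -0.4384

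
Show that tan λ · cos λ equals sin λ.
LHS = (sin λ/cos λ) · cos λ = sin λ = RHS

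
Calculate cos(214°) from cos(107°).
cos(214°) = cos²107° - sin²107° = -0.829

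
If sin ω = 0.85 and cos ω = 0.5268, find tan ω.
tan ω = sin ω / cos ω = 1.614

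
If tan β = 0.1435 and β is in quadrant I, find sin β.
sin β = 0.142 (using tan²β + 1 = sec²β)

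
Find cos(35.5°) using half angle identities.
cos(35.5°) = √((1 + cos 71°)/2) = 0.8141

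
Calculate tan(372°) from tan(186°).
tan(372°) = 2 tan 186° / (1 - tan²186°) = 0.2126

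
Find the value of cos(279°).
cos(279°) = 0.1564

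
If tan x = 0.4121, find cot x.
cot x = 1/tan x = 2.427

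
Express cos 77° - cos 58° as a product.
cos 77° - cos 58° = -2 sin(67.5°) sin(9.5°)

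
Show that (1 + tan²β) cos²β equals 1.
LHS = sec²β · cos²β = (1/cos²β) · cos²β = 1 = RHS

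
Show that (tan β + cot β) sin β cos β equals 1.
LHS = (sin β/cos β + cos β/sin β) sin β cos β = ((sin²β + cos²β)/(sin β cos β)) · sin β cos β = sin²β + cos²β = 1 = RHS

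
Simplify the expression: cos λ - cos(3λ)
cos λ - cos(3λ) = 2 sin(2λ) sin λ (using Sum-to-product)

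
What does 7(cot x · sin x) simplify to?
7(cot x · sin x) = 7(cos x) (using Quotient identity)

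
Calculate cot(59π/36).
cot(59π/36) = -0.4663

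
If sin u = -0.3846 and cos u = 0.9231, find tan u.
tan u = sin u / cos u = -0.4166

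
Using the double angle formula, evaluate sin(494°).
sin(494°) = 2 sin 247° cos 247° = 0.7193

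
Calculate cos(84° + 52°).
cos(84° + 52°) = cos 84° cos 52° - sin 84° sin 52° = -0.7193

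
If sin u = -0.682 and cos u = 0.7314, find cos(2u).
cos(2u) = cos²u - sin²u = 0.06982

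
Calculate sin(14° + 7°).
sin(14° + 7°) = sin 14° cos 7° + cos 14° sin 7° = 0.3584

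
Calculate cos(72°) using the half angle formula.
cos(72°) = √((1 + cos 144°)/2) = 0.309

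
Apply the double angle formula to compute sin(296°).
sin(296°) = 2 sin 148° cos 148° = -0.8988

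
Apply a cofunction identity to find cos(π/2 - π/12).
cos(π/2 - π/12) = sin(π/12) = (√6-√2)/4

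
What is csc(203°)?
csc(203°) = -2.559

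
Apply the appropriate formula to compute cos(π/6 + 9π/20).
cos(π/6 + 9π/20) = cos π/6 cos 9π/20 - sin π/6 sin 9π/20 = -0.3584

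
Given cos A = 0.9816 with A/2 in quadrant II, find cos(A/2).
cos(A/2) = ±√((1 + cos A)/2); negative since A/2 ∈ QII, so cos(A/2) = -0.9954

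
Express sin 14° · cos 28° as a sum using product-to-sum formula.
sin 14° cos 28° = (1/2)[sin(14°+28°) + sin(14°-28°)]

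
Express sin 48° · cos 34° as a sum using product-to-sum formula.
sin 48° cos 34° = (1/2)[sin(48°+34°) + sin(48°-34°)]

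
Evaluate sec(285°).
sec(285°) = 3.864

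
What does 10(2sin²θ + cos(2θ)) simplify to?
10(2sin²θ + cos(2θ)) = 10 (using Double angle)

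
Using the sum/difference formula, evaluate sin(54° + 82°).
sin(54° + 82°) = sin 54° cos 82° + cos 54° sin 82° = 0.6947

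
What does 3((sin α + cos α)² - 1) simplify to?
3((sin α + cos α)² - 1) = 3(sin(2α)) (using Pythagorean + double angle)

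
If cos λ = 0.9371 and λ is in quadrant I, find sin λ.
sin λ = 0.3491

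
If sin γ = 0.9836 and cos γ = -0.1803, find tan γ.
tan γ = sin γ / cos γ = -5.455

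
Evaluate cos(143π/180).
cos(143π/180) = -0.7986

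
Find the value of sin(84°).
sin(84°) = 0.9945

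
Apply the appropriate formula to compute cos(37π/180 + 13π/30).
cos(37π/180 + 13π/30) = cos 37π/180 cos 13π/30 - sin 37π/180 sin 13π/30 = -0.4226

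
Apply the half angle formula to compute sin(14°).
sin(14°) = √((1 - cos 28°)/2) = 0.2419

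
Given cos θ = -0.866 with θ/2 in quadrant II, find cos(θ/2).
cos(θ/2) = ±√((1 + cos θ)/2); negative since θ/2 ∈ QII, so cos(θ/2) = -0.2588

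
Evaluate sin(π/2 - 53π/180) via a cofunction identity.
sin(π/2 - 53π/180) = cos(53π/180) = 0.6018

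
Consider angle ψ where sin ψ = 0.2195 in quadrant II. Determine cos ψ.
cos ψ = ±√(1 - sin²ψ) = -0.9756 (negative in QII)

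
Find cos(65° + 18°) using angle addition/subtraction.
cos(65° + 18°) = cos 65° cos 18° - sin 65° sin 18° = 0.1219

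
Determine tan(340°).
tan(340°) = -0.364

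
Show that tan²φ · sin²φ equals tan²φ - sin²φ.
RHS = sin²φ/cos²φ - sin²φ = sin²φ(1/cos²φ - 1) = sin²φ · (1 - cos²φ)/cos²φ = sin²φ · sin²φ/cos²φ = sin²φ · tan²φ = LHS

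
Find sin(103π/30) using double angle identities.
sin(103π/30) = 2 sin 103π/60 cos 103π/60 = -0.9781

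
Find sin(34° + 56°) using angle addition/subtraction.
sin(34° + 56°) = sin 34° cos 56° + cos 34° sin 56° = 1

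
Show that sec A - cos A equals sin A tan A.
LHS = 1/cos A - cos A = (1 - cos²A)/cos A = sin²A/cos A = sin A · (sin A/cos A) = sin A tan A = RHS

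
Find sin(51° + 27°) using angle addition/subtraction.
sin(51° + 27°) = sin 51° cos 27° + cos 51° sin 27° = 0.9781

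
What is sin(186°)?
sin(186°) = -0.1045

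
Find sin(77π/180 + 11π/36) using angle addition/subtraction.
sin(77π/180 + 11π/36) = sin 77π/180 cos 11π/36 + cos 77π/180 sin 11π/36 = 0.7431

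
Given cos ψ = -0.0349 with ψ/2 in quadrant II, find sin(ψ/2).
sin(ψ/2) = ±√((1 - cos ψ)/2); positive since ψ/2 ∈ QII, so sin(ψ/2) = 0.7193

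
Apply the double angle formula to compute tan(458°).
tan(458°) = 2 tan 229° / (1 - tan²229°) = -7.115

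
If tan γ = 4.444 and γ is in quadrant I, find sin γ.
sin γ = 0.9756 (using tan²γ + 1 = sec²γ)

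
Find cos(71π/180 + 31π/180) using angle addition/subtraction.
cos(71π/180 + 31π/180) = cos 71π/180 cos 31π/180 - sin 71π/180 sin 31π/180 = -0.2079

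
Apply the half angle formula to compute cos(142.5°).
cos(142.5°) = -√((1 + cos 285°)/2) = -0.7934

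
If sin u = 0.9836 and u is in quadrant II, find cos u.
cos u = -0.1804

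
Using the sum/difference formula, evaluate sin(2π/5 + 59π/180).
sin(2π/5 + 59π/180) = sin 2π/5 cos 59π/180 + cos 2π/5 sin 59π/180 = 0.7547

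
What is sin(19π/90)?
sin(19π/90) = 0.6157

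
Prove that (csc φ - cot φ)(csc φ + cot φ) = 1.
LHS = csc²φ - cot²φ = (1 + cot²φ) - cot²φ = 1 = RHS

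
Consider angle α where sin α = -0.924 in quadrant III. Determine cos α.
cos α = ±√(1 - sin²α) = -0.3824 (negative in QIII)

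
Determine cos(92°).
cos(92°) = -0.0349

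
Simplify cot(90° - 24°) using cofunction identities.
cot(90° - 24°) = tan(24°)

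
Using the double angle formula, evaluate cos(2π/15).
cos(2π/15) = 1 - 2sin²π/15 = 0.9135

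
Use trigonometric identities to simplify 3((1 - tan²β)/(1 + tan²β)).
3((1 - tan²β)/(1 + tan²β)) = 3(cos(2β)) (using Double angle)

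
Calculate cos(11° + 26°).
cos(11° + 26°) = cos 11° cos 26° - sin 11° sin 26° = 0.7986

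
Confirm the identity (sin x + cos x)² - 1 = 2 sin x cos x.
LHS = sin²x + 2 sin x cos x + cos²x - 1 = (sin²x + cos²x) + 2 sin x cos x - 1 = 1 + 2 sin x cos x - 1 = 2 sin x cos x = RHS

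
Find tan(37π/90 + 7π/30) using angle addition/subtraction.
tan(37π/90 + 7π/30) = (tan 37π/90 + tan 7π/30)/(1 - tan 37π/90 tan 7π/30) = -2.05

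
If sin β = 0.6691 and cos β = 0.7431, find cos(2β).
cos(2β) = cos²β - sin²β = 0.1045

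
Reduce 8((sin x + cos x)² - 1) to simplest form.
8((sin x + cos x)² - 1) = 8(sin(2x)) (using Pythagorean + double angle)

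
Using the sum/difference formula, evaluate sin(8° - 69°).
sin(8° - 69°) = sin 8° cos 69° - cos 8° sin 69° = -0.8746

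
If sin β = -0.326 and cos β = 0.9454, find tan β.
tan β = sin β / cos β = -0.3448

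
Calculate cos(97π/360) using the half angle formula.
cos(97π/360) = √((1 + cos 97π/180)/2) = 0.6626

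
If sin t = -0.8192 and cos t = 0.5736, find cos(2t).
cos(2t) = cos²t - sin²t = -0.3421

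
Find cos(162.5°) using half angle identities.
cos(162.5°) = -√((1 + cos 325°)/2) = -0.9537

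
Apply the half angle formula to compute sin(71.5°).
sin(71.5°) = √((1 - cos 143°)/2) = 0.9483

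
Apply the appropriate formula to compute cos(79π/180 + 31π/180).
cos(79π/180 + 31π/180) = cos 79π/180 cos 31π/180 - sin 79π/180 sin 31π/180 = -0.342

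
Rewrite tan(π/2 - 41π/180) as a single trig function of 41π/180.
tan(π/2 - 41π/180) = cot(41π/180)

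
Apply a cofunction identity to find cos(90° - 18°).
cos(90° - 18°) = sin(18°) = 0.309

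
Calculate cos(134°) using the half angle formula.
cos(134°) = -√((1 + cos 268°)/2) = -0.6947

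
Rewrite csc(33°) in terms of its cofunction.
csc(33°) = sec(90° - 33°) = sec(57°)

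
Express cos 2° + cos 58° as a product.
cos 2° + cos 58° = 2 cos(30°) cos(-28°)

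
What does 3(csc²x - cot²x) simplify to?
3(csc²x - cot²x) = 3 (using Pythagorean identity)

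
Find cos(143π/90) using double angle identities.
cos(143π/90) = cos²143π/180 - sin²143π/180 = 0.2756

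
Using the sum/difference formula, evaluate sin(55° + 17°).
sin(55° + 17°) = sin 55° cos 17° + cos 55° sin 17° = 0.9511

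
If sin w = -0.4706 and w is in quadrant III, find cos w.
cos w = -0.8823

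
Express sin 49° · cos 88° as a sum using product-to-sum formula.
sin 49° cos 88° = (1/2)[sin(49°+88°) + sin(49°-88°)]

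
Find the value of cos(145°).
cos(145°) = -0.8192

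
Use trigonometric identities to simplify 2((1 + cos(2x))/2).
2((1 + cos(2x))/2) = 2(cos²x) (using Power reduction)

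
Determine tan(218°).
tan(218°) = 0.7813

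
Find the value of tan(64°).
tan(64°) = 2.05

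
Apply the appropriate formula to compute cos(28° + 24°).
cos(28° + 24°) = cos 28° cos 24° - sin 28° sin 24° = 0.6157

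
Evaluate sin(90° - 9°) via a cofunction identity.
sin(90° - 9°) = cos(9°) = 0.9877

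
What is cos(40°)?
cos(40°) = 0.766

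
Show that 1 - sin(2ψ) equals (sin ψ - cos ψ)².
RHS = sin²ψ - 2 sin ψ cos ψ + cos²ψ = (sin²ψ + cos²ψ) - 2 sin ψ cos ψ = 1 - sin(2ψ) = LHS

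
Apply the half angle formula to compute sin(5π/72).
sin(5π/72) = √((1 - cos 5π/36)/2) = 0.2164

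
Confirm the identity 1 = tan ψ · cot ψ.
RHS = (sin ψ/cos ψ) · (cos ψ/sin ψ) = 1 = LHS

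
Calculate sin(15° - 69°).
sin(15° - 69°) = sin 15° cos 69° - cos 15° sin 69° = -0.809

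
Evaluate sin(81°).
sin(81°) = 0.9877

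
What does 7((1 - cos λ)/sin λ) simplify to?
7((1 - cos λ)/sin λ) = 7(tan(λ/2)) (using Half angle)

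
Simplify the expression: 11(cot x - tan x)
11(cot x - tan x) = 11(2 cot(2x)) (using Double angle)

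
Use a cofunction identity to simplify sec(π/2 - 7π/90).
sec(π/2 - 7π/90) = csc(7π/90)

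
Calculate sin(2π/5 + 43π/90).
sin(2π/5 + 43π/90) = sin 2π/5 cos 43π/90 + cos 2π/5 sin 43π/90 = 0.3746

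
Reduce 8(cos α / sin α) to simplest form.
8(cos α / sin α) = 8(cot α) (using Quotient identity)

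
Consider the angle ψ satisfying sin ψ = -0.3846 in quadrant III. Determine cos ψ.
cos ψ = ±√(1 - sin²ψ) = -0.9231 (negative in QIII)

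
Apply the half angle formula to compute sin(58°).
sin(58°) = √((1 - cos 116°)/2) = 0.848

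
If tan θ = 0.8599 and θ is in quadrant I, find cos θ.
cos θ = 0.7582 (using tan²θ + 1 = sec²θ)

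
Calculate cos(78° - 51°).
cos(78° - 51°) = cos 78° cos 51° + sin 78° sin 51° = 0.891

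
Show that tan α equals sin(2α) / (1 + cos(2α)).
RHS = 2 sin α cos α / (2cos²α) = sin α/cos α = tan α = LHS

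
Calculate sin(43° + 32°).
sin(43° + 32°) = sin 43° cos 32° + cos 43° sin 32° = (√6+√2)/4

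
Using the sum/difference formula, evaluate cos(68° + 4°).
cos(68° + 4°) = cos 68° cos 4° - sin 68° sin 4° = 0.309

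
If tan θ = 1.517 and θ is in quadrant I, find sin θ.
sin θ = 0.8349 (using tan²θ + 1 = sec²θ)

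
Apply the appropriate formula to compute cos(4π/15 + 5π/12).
cos(4π/15 + 5π/12) = cos 4π/15 cos 5π/12 - sin 4π/15 sin 5π/12 = -0.5446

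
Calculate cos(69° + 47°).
cos(69° + 47°) = cos 69° cos 47° - sin 69° sin 47° = -0.4384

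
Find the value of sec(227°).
sec(227°) = -1.466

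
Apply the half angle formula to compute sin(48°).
sin(48°) = √((1 - cos 96°)/2) = 0.7431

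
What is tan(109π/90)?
tan(109π/90) = 0.7813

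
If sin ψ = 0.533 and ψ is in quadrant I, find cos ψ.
cos ψ = 0.8461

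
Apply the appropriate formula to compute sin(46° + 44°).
sin(46° + 44°) = sin 46° cos 44° + cos 46° sin 44° = 1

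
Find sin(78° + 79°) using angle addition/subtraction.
sin(78° + 79°) = sin 78° cos 79° + cos 78° sin 79° = 0.3907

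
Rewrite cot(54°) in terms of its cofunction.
cot(54°) = tan(90° - 54°) = tan(36°)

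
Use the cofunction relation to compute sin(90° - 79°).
sin(90° - 79°) = cos(79°) = 0.1908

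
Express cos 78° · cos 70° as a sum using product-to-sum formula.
cos 78° cos 70° = (1/2)[cos(78°-70°) + cos(78°+70°)]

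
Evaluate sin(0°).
sin(0°) = 0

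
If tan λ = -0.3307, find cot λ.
cot λ = 1/tan λ = -3.024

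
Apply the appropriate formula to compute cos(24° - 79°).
cos(24° - 79°) = cos 24° cos 79° + sin 24° sin 79° = 0.5736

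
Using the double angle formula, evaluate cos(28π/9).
cos(28π/9) = cos²14π/9 - sin²14π/9 = -0.9397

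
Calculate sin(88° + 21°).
sin(88° + 21°) = sin 88° cos 21° + cos 88° sin 21° = 0.9455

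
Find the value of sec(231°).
sec(231°) = -1.589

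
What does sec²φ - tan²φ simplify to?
sec²φ - tan²φ = 1 (using Pythagorean identity)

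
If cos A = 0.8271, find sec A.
sec A = 1/cos A = 1.209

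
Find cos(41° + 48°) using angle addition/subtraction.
cos(41° + 48°) = cos 41° cos 48° - sin 41° sin 48° = 0.01745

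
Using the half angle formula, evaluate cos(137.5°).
cos(137.5°) = -√((1 + cos 275°)/2) = -0.7373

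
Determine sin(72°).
sin(72°) = 0.9511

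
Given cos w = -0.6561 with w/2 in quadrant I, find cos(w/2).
cos(w/2) = ±√((1 + cos w)/2); positive since w/2 ∈ QI, so cos(w/2) = 0.4147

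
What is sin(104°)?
sin(104°) = 0.9703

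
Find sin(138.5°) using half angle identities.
sin(138.5°) = √((1 - cos 277°)/2) = 0.6626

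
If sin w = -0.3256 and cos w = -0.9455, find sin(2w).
sin(2w) = 2 sin w cos w = 0.6157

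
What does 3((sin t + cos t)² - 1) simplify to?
3((sin t + cos t)² - 1) = 3(sin(2t)) (using Pythagorean + double angle)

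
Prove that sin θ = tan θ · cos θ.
RHS = (sin θ/cos θ) · cos θ = sin θ = LHS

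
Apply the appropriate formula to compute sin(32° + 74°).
sin(32° + 74°) = sin 32° cos 74° + cos 32° sin 74° = 0.9613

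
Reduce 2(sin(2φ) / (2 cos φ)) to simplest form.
2(sin(2φ) / (2 cos φ)) = 2(sin φ) (using Double angle)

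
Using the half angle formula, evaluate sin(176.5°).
sin(176.5°) = √((1 - cos 353°)/2) = 0.06105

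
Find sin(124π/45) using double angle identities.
sin(124π/45) = 2 sin 62π/45 cos 62π/45 = 0.6947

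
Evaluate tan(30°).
tan(30°) = √3/3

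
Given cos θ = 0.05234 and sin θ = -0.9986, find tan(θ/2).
tan(θ/2) = sin θ / (1 + cos θ) = -0.9489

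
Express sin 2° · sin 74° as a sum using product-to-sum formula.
sin 2° sin 74° = (1/2)[cos(2°-74°) - cos(2°+74°)]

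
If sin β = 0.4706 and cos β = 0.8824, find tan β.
tan β = sin β / cos β = 0.5333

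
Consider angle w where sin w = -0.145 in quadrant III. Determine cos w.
cos w = ±√(1 - sin²w) = -0.9894 (negative in QIII)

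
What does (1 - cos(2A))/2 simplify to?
(1 - cos(2A))/2 = sin²A (using Power reduction)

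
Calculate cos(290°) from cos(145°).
cos(290°) = 1 - 2sin²145° = 0.342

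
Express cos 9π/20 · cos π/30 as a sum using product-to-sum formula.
cos 9π/20 cos π/30 = (1/2)[cos(9π/20-π/30) + cos(9π/20+π/30)]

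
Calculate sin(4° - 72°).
sin(4° - 72°) = sin 4° cos 72° - cos 4° sin 72° = -0.9272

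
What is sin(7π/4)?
sin(7π/4) = -√2/2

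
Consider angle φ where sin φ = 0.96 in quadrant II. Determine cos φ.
cos φ = ±√(1 - sin²φ) = -0.28 (negative in QII)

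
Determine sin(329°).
sin(329°) = -0.515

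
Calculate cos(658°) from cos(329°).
cos(658°) = cos²329° - sin²329° = 0.4695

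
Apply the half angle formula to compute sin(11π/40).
sin(11π/40) = √((1 - cos 11π/20)/2) = 0.7604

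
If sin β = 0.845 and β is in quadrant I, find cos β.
cos β = 0.5348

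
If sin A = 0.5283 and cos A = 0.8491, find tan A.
tan A = sin A / cos A = 0.6222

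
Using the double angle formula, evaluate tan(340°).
tan(340°) = 2 tan 170° / (1 - tan²170°) = -0.364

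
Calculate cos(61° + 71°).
cos(61° + 71°) = cos 61° cos 71° - sin 61° sin 71° = -0.6691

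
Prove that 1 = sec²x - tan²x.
RHS = 1/cos²x - sin²x/cos²x = (1 - sin²x)/cos²x = cos²x/cos²x = 1 = LHS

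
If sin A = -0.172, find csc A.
csc A = 1/sin A = -5.814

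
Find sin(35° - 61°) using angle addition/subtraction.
sin(35° - 61°) = sin 35° cos 61° - cos 35° sin 61° = -0.4384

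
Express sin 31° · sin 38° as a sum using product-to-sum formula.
sin 31° sin 38° = (1/2)[cos(31°-38°) - cos(31°+38°)]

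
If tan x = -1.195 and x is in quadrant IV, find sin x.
sin x = -0.7669 (using tan²x + 1 = sec²x)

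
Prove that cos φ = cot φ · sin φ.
RHS = (cos φ/sin φ) · sin φ = cos φ = LHS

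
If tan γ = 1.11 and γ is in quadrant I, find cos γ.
cos γ = 0.6693 (using tan²γ + 1 = sec²γ)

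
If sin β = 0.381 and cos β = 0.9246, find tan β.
tan β = sin β / cos β = 0.4121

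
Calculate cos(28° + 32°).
cos(28° + 32°) = cos 28° cos 32° - sin 28° sin 32° = 1/2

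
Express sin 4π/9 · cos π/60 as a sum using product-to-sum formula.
sin 4π/9 cos π/60 = (1/2)[sin(4π/9+π/60) + sin(4π/9-π/60)]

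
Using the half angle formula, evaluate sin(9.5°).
sin(9.5°) = √((1 - cos 19°)/2) = 0.165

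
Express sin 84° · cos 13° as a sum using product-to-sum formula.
sin 84° cos 13° = (1/2)[sin(84°+13°) + sin(84°-13°)]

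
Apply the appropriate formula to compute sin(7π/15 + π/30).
sin(7π/15 + π/30) = sin 7π/15 cos π/30 + cos 7π/15 sin π/30 = 1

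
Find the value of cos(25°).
cos(25°) = 0.9063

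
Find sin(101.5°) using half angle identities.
sin(101.5°) = √((1 - cos 203°)/2) = 0.9799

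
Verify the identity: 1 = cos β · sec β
RHS = cos β · (1/cos β) = 1 = LHS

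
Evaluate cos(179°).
cos(179°) = -0.9998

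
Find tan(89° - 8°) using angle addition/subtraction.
tan(89° - 8°) = (tan 89° - tan 8°)/(1 + tan 89° tan 8°) = 6.314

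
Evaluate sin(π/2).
sin(π/2) = 1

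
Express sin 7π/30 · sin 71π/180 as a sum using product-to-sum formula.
sin 7π/30 sin 71π/180 = (1/2)[cos(7π/30-71π/180) - cos(7π/30+71π/180)]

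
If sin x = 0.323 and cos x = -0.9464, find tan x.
tan x = sin x / cos x = -0.3413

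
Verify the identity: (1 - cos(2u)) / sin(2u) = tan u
LHS = 2sin²u / (2 sin u cos u) = sin u/cos u = tan u = RHS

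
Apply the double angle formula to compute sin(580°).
sin(580°) = 2 sin 290° cos 290° = -0.6428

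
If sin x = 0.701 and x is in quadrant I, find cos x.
cos x = 0.7132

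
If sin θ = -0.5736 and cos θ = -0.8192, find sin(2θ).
sin(2θ) = 2 sin θ cos θ = 0.9398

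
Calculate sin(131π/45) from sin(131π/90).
sin(131π/45) = 2 sin 131π/90 cos 131π/90 = 0.2756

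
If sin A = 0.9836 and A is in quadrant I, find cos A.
cos A = 0.1804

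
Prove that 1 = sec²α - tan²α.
RHS = 1/cos²α - sin²α/cos²α = (1 - sin²α)/cos²α = cos²α/cos²α = 1 = LHS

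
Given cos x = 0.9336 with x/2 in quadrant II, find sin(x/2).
sin(x/2) = ±√((1 - cos x)/2); positive since x/2 ∈ QII, so sin(x/2) = 0.1822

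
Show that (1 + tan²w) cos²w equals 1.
LHS = sec²w · cos²w = (1/cos²w) · cos²w = 1 = RHS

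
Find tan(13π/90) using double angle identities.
tan(13π/90) = 2 tan 13π/180 / (1 - tan²13π/180) = 0.4877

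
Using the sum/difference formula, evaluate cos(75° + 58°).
cos(75° + 58°) = cos 75° cos 58° - sin 75° sin 58° = -0.682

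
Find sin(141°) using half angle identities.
sin(141°) = √((1 - cos 282°)/2) = 0.6293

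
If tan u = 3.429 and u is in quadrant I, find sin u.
sin u = 0.96 (using tan²u + 1 = sec²u)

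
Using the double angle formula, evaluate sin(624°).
sin(624°) = 2 sin 312° cos 312° = -0.9945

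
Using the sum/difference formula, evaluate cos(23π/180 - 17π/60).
cos(23π/180 - 17π/60) = cos 23π/180 cos 17π/60 + sin 23π/180 sin 17π/60 = 0.8829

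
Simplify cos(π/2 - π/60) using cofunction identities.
cos(π/2 - π/60) = sin(π/60)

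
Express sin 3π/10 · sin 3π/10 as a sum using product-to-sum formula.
sin 3π/10 sin 3π/10 = (1/2)[cos(3π/10-3π/10) - cos(3π/10+3π/10)]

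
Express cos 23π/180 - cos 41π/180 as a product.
cos 23π/180 - cos 41π/180 = -2 sin(8π/45) sin(-π/20)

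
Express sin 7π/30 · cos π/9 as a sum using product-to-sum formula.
sin 7π/30 cos π/9 = (1/2)[sin(7π/30+π/9) + sin(7π/30-π/9)]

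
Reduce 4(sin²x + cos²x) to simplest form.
4(sin²x + cos²x) = 4 (using Pythagorean identity)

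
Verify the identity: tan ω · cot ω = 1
LHS = (sin ω/cos ω) · (cos ω/sin ω) = 1 = RHS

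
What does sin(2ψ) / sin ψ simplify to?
sin(2ψ) / sin ψ = 2 cos ψ (using Double angle)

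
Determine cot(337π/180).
cot(337π/180) = -2.356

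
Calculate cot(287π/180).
cot(287π/180) = -0.3057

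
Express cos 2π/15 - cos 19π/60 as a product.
cos 2π/15 - cos 19π/60 = -2 sin(9π/40) sin(-11π/120)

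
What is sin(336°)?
sin(336°) = -0.4067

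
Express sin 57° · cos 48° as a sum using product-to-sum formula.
sin 57° cos 48° = (1/2)[sin(57°+48°) + sin(57°-48°)]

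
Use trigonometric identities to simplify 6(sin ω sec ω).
6(sin ω sec ω) = 6(tan ω) (using Reciprocal + quotient)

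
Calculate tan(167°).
tan(167°) = -0.2309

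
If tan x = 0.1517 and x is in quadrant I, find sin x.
sin x = 0.15 (using tan²x + 1 = sec²x)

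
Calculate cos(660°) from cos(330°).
cos(660°) = cos²330° - sin²330° = 1/2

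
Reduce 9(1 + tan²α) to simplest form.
9(1 + tan²α) = 9(sec²α) (using Pythagorean identity)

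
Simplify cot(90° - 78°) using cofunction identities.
cot(90° - 78°) = tan(78°)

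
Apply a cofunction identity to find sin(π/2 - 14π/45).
sin(π/2 - 14π/45) = cos(14π/45) = 0.5592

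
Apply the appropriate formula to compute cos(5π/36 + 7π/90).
cos(5π/36 + 7π/90) = cos 5π/36 cos 7π/90 - sin 5π/36 sin 7π/90 = 0.7771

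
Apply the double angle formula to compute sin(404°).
sin(404°) = 2 sin 202° cos 202° = 0.6947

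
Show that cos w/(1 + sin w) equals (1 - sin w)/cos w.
RHS = (1 - sin w)(1 + sin w) / (cos w(1 + sin w)) = (1 - sin²w) / (cos w(1 + sin w)) = cos²w / (cos w(1 + sin w)) = cos w/(1 + sin w) = LHS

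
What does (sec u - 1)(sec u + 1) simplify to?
(sec u - 1)(sec u + 1) = tan²u (using Diff. of squares)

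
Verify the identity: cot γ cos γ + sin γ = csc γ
LHS = cos²γ/sin γ + sin γ = (cos²γ + sin²γ)/sin γ = 1/sin γ = csc γ = RHS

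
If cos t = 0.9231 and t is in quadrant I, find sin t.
sin t = 0.3846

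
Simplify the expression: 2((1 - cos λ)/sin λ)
2((1 - cos λ)/sin λ) = 2(tan(λ/2)) (using Half angle)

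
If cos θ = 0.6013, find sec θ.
sec θ = 1/cos θ = 1.663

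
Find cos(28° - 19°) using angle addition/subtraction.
cos(28° - 19°) = cos 28° cos 19° + sin 28° sin 19° = 0.9877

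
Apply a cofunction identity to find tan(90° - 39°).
tan(90° - 39°) = cot(39°) = 1.235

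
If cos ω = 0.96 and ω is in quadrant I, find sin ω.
sin ω = 0.28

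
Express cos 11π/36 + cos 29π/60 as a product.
cos 11π/36 + cos 29π/60 = 2 cos(71π/180) cos(-4π/45)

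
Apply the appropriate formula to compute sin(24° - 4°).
sin(24° - 4°) = sin 24° cos 4° - cos 24° sin 4° = 0.342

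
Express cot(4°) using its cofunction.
cot(4°) = tan(90° - 4°) = tan(86°)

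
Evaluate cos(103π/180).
cos(103π/180) = -0.225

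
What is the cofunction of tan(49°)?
tan(49°) = cot(90° - 49°) = cot(41°)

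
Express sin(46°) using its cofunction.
sin(46°) = cos(90° - 46°) = cos(44°)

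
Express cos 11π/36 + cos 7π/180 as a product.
cos 11π/36 + cos 7π/180 = 2 cos(31π/180) cos(2π/15)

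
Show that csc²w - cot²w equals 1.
LHS = 1/sin²w - cos²w/sin²w = (1 - cos²w)/sin²w = sin²w/sin²w = 1 = RHS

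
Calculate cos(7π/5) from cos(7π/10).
cos(7π/5) = cos²7π/10 - sin²7π/10 = -0.309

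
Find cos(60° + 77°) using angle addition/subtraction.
cos(60° + 77°) = cos 60° cos 77° - sin 60° sin 77° = -0.7314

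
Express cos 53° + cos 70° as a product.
cos 53° + cos 70° = 2 cos(61.5°) cos(-8.5°)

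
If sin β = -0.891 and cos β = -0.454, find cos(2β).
cos(2β) = cos²β - sin²β = -0.5878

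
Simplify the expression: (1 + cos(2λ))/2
(1 + cos(2λ))/2 = cos²λ (using Power reduction)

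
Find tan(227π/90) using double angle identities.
tan(227π/90) = 2 tan 227π/180 / (1 - tan²227π/180) = -14.3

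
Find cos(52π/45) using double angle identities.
cos(52π/45) = cos²26π/45 - sin²26π/45 = -0.8829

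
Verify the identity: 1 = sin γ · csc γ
RHS = sin γ · (1/sin γ) = 1 = LHS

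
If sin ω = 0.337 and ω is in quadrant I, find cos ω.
cos ω = 0.9415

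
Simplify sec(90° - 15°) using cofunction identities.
sec(90° - 15°) = csc(15°)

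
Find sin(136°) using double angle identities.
sin(136°) = 2 sin 68° cos 68° = 0.6947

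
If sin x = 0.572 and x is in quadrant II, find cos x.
cos x = -0.8203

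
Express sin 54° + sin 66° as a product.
sin 54° + sin 66° = 2 sin(60°) cos(-6°)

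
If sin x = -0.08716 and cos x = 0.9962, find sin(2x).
sin(2x) = 2 sin x cos x = -0.1737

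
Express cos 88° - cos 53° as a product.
cos 88° - cos 53° = -2 sin(70.5°) sin(17.5°)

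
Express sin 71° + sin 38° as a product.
sin 71° + sin 38° = 2 sin(54.5°) cos(16.5°)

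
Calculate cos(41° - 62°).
cos(41° - 62°) = cos 41° cos 62° + sin 41° sin 62° = 0.9336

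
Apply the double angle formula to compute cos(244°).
cos(244°) = cos²122° - sin²122° = -0.4384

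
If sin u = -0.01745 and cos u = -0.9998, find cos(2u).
cos(2u) = cos²u - sin²u = 0.9993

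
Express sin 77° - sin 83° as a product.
sin 77° - sin 83° = 2 cos(80°) sin(-3°)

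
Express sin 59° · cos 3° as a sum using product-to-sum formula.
sin 59° cos 3° = (1/2)[sin(59°+3°) + sin(59°-3°)]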